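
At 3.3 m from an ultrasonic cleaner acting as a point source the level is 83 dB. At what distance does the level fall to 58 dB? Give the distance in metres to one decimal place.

58.7 m

The 25.0 dB drop corresponds to a distance ratio of 10^(25.0/20) for a point source.
r₂ = 3.3·10^((83−58)/20) = 3.3·10^(25.0/20) = 58.68 m.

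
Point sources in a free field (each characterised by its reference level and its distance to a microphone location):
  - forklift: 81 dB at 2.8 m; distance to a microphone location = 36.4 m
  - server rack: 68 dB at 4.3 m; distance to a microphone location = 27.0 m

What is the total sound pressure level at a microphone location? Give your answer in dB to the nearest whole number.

Propagate each source to the receiver with L = L_ref − 20·log₁₀(r/r_ref), then add intensities.
forklift: 81 − 20·log₁₀(36.4/2.8) = 81 − 22.28 = 58.72 dB.
server rack: 68 − 20·log₁₀(27.0/4.3) = 68 − 15.96 = 52.04 dB.
Σ 10^(L/10) = 9.050e+05 → L_total = 10·log₁₀(9.050e+05) = 59.57 dB.

60 dB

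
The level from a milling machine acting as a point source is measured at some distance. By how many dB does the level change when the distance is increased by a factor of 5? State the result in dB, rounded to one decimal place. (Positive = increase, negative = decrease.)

A point source loses 6 dB per doubling of distance; generally ΔL = −20·log₁₀(r₂/r₁).
ΔL = −20·log₁₀(5) = -13.98 dB.

-14.0 dB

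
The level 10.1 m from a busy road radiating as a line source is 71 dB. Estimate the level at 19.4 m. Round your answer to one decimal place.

68.2 dB

For a line source, L₂ = L₁ − 10·log₁₀(r₂/r₁).
L₂ = 71 − 10·log₁₀(19.4/10.1) = 71 − 2.835 = 68.17 dB.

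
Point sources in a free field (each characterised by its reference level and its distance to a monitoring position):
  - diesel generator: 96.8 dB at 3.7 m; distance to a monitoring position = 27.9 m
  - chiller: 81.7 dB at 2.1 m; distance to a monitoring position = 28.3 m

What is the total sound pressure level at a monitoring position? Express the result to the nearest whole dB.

79 dB

Propagate each source to the receiver with L = L_ref − 20·log₁₀(r/r_ref), then add intensities.
diesel generator: 96.8 − 20·log₁₀(27.9/3.7) = 96.8 − 17.55 = 79.25 dB.
chiller: 81.7 − 20·log₁₀(28.3/2.1) = 81.7 − 22.59 = 59.11 dB.
Σ 10^(L/10) = 8.499e+07 → L_total = 10·log₁₀(8.499e+07) = 79.29 dB.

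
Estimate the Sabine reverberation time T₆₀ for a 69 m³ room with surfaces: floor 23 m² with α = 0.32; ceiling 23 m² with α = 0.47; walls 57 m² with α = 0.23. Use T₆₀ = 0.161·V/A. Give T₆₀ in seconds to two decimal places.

Summing Sᵢαᵢ: 23·0.32 + 23·0.47 + 57·0.23 = 31.28 m².
T₆₀ = 0.161 × 69 / 31.28 = 0.355 s.

0.36 s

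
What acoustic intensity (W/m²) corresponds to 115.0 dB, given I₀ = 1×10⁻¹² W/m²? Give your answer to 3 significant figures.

I/I₀ = 10^(115.0/10) = 3.162e+11, so I = 3.162e+11 × 10⁻¹² W/m².

0.316 W/m²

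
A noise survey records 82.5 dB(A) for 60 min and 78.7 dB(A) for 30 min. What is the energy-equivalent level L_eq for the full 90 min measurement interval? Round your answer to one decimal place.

81.6 dB(A)

The energy average is taken in the linear domain: L_eq = 10·log₁₀[(Σ tᵢ·10^(Lᵢ/10))/T], T = 90 min.
Σ tᵢ·10^(Lᵢ/10) = 60·10^(82.5/10) + 30·10^(78.7/10) = 1.289e+10.
L_eq = 10·log₁₀(1.289e+10/90) = 81.56 dB(A).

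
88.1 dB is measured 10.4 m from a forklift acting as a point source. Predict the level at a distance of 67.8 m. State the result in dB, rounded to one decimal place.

71.8 dB

For a point source, L₂ = L₁ − 20·log₁₀(r₂/r₁).
L₂ = 88.1 − 20·log₁₀(67.8/10.4) = 88.1 − 16.284 = 71.82 dB.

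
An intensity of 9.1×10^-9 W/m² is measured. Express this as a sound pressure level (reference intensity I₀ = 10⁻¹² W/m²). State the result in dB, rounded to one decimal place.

I/I₀ = 9.1×10^-9/10⁻¹² = 9.1×10^3, and L = 10·log₁₀(I/I₀).
L = 10·(0.9590 + 3) = 39.59 dB.

39.6 dB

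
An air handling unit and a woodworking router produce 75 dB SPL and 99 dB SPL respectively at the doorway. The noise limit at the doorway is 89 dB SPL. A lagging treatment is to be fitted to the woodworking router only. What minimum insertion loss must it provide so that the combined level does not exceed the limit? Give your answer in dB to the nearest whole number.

10 dB

Everything except the woodworking router sums to 10^(75/10) = 3.162e+07 in linear terms, 75.00 dB SPL.
To meet 89 dB SPL overall, the treated woodworking router may contribute at most 10^(89/10) − 3.162e+07 = 7.627e+08, i.e. 88.82 dB SPL.
Required insertion loss = 99 − 88.82 = 10.18 dB.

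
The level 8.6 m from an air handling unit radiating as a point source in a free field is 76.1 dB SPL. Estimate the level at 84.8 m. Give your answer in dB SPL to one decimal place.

56.2 dB SPL

For a point source, L₂ = L₁ − 20·log₁₀(r₂/r₁).
L₂ = 76.1 − 20·log₁₀(84.8/8.6) = 76.1 − 19.878 = 56.22 dB SPL.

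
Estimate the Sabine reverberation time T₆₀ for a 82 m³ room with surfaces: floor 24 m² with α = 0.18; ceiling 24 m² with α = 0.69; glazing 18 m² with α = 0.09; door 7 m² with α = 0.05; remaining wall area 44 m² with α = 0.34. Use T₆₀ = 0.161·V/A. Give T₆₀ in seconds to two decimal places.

0.35 s

A = Σ Sᵢαᵢ = 24·0.18 + 24·0.69 + 18·0.09 + 7·0.05 + 44·0.34 = 37.81 m².
T₆₀ = 0.161·V/A = 0.161·82/37.81 = 0.349 s.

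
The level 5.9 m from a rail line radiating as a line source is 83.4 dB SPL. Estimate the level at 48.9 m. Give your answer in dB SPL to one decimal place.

74.2 dB SPL

For a line source, L₂ = L₁ − 10·log₁₀(r₂/r₁).
L₂ = 83.4 − 10·log₁₀(48.9/5.9) = 83.4 − 9.185 = 74.22 dB SPL.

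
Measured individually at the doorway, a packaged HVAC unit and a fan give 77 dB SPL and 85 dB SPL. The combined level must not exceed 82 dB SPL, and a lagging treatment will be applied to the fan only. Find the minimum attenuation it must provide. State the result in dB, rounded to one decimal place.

Everything except the fan sums to 10^(77/10) = 5.012e+07 in linear terms, 77.00 dB SPL.
To meet 82 dB SPL overall, the treated fan may contribute at most 10^(82/10) − 5.012e+07 = 1.084e+08, i.e. 80.35 dB SPL.
So the fan must be reduced from 85 to 80.35 dB SPL: IL = 4.65 dB.

4.7 dB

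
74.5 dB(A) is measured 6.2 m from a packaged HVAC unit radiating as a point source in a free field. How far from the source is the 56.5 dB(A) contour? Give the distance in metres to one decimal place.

49.2 m

For a point source L₁ − L₂ = 20·log₁₀(r₂/r₁), so r₂ = r₁·10^((L₁−L₂)/20).
r₂ = 6.2·10^((74.5−56.5)/20) = 6.2·10^(18.0/20) = 49.25 m.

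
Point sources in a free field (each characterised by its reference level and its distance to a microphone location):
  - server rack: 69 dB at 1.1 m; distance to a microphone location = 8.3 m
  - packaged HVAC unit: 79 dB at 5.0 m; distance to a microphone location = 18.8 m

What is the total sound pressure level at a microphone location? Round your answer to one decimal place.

67.6 dB

Propagate each source to the receiver with L = L_ref − 20·log₁₀(r/r_ref), then add intensities.
server rack: 69 − 20·log₁₀(8.3/1.1) = 69 − 17.55 = 51.45 dB.
packaged HVAC unit: 79 − 20·log₁₀(18.8/5.0) = 79 − 11.50 = 67.50 dB.
Σ 10^(L/10) = 5.758e+06 → L_total = 10·log₁₀(5.758e+06) = 67.60 dB.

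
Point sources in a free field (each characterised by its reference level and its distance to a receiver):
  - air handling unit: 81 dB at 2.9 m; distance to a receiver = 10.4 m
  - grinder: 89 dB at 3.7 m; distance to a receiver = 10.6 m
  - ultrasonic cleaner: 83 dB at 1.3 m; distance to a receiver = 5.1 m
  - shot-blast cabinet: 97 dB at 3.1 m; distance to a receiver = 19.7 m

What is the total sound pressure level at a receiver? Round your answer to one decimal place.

Propagate each source to the receiver with L = L_ref − 20·log₁₀(r/r_ref), then add intensities.
air handling unit: 81 − 20·log₁₀(10.4/2.9) = 81 − 11.09 = 69.91 dB.
grinder: 89 − 20·log₁₀(10.6/3.7) = 89 − 9.14 = 79.86 dB.
ultrasonic cleaner: 83 − 20·log₁₀(5.1/1.3) = 83 − 11.87 = 71.13 dB.
shot-blast cabinet: 97 − 20·log₁₀(19.7/3.1) = 97 − 16.06 = 80.94 dB.
Σ 10^(L/10) = 2.436e+08 → L_total = 10·log₁₀(2.436e+08) = 83.87 dB.

83.9 dB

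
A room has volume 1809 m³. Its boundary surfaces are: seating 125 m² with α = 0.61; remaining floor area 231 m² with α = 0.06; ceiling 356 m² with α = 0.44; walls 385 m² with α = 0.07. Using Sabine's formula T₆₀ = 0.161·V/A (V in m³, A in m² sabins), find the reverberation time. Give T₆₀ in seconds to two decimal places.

1.06 s

A = Σ Sᵢαᵢ = 125·0.61 + 231·0.06 + 356·0.44 + 385·0.07 = 273.70 m².
T₆₀ = 0.161 × 1809 / 273.70 = 1.064 s.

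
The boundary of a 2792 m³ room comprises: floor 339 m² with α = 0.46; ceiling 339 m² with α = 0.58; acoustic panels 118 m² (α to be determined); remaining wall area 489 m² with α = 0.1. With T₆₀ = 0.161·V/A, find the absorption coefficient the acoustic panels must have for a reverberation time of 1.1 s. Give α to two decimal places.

From T₆₀ = 0.161·V/A, the target T₆₀ = 1.1 s needs A = 0.161·2792/1.1 = 408.65 m².
Absorption from the other surfaces = 339·0.46 + 339·0.58 + 489·0.1 = 401.46 m², so the acoustic panels must supply 7.19 m² over 118 m².
α = 7.19/118 = 0.061.

0.06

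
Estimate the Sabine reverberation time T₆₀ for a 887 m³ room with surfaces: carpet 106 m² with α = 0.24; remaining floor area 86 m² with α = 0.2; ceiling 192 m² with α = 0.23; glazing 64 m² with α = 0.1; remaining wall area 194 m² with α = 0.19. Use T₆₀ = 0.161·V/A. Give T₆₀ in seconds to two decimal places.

A = Σ Sᵢαᵢ = 106·0.24 + 86·0.2 + 192·0.23 + 64·0.1 + 194·0.19 = 130.06 m².
T₆₀ = 0.161·V/A = 0.161·887/130.06 = 1.098 s.

1.10 s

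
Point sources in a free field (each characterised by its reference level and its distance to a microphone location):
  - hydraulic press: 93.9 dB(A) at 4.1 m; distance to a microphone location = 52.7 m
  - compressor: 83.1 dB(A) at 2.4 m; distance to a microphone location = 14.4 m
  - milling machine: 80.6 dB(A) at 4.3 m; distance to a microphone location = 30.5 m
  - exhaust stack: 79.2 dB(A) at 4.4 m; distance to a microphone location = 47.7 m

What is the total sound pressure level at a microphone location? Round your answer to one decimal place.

73.7 dB(A)

Apply inverse-square spreading to bring every level to the receiver, then sum 10^(L/10).
hydraulic press: 93.9 − 20·log₁₀(52.7/4.1) = 93.9 − 22.18 = 71.72 dB(A).
compressor: 83.1 − 20·log₁₀(14.4/2.4) = 83.1 − 15.56 = 67.54 dB(A).
milling machine: 80.6 − 20·log₁₀(30.5/4.3) = 80.6 − 17.02 = 63.58 dB(A).
exhaust stack: 79.2 − 20·log₁₀(47.7/4.4) = 79.2 − 20.70 = 58.50 dB(A).
Σ 10^(L/10) = 2.352e+07 → L_total = 10·log₁₀(2.352e+07) = 73.71 dB(A).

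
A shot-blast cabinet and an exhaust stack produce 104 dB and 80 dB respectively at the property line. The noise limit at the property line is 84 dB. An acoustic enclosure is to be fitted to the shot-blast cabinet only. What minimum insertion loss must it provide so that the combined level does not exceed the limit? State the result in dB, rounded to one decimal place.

22.2 dB

Fixed contribution from the other source: Σ 10^(L/10) = 10^(80/10) = 1.000e+08 (80.00 dB).
The limit corresponds to 10^(84/10) = 2.512e+08; subtracting the fixed part leaves 1.512e+08 for the shot-blast cabinet, i.e. 81.80 dB.
Required insertion loss = 104 − 81.80 = 22.20 dB.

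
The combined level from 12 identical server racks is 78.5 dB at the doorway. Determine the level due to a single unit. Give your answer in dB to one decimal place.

67.7 dB

Dividing the total intensity by 12 lowers the level by 10·log₁₀ 12 = 10.792 dB: L₁ = 78.5 − 10.792.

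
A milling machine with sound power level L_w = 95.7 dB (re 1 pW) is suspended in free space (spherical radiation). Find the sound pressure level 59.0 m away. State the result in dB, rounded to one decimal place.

Free-field spherical radiation: L_p = L_w − 10·log₁₀(4π·r²), r = 59.0 m.
4π·r² = 4.374e+04 m², 10·log₁₀ of that is 46.409 dB.
L_p = 95.7 − 46.409 = 49.29 dB.

49.3 dB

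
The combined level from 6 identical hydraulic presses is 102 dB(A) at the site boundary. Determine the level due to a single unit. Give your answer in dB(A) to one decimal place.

94.2 dB(A)

Dividing the total intensity by 6 lowers the level by 10·log₁₀ 6 = 7.782 dB: L₁ = 102 − 7.782.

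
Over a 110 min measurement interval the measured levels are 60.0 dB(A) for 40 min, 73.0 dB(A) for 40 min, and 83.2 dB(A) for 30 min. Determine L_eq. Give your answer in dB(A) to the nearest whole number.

78 dB(A)

The energy average is taken in the linear domain: L_eq = 10·log₁₀[(Σ tᵢ·10^(Lᵢ/10))/T], T = 110 min.
Σ tᵢ·10^(Lᵢ/10) = 40·10^(60.0/10) + 40·10^(73.0/10) + 30·10^(83.2/10) = 7.106e+09.
L_eq = 10·log₁₀(7.106e+09/110) = 78.10 dB(A).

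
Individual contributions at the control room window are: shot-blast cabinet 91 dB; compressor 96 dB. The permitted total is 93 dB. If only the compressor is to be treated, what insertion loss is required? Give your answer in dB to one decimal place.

7.3 dB

Everything except the compressor sums to 10^(91/10) = 1.259e+09 in linear terms, 91.00 dB.
To meet 93 dB overall, the treated compressor may contribute at most 10^(93/10) − 1.259e+09 = 7.363e+08, i.e. 88.67 dB.
So the compressor must be reduced from 96 to 88.67 dB: IL = 7.33 dB.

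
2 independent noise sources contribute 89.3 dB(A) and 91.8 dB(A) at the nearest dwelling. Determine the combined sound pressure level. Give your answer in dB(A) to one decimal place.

For uncorrelated sources the intensities add, so convert each level to linear form, sum, and take 10·log₁₀ of the total.
Σ 10^(L/10) = 10^(89.3/10) + 10^(91.8/10) = 2.365e+09.
L_total = 10·log₁₀(2.365e+09) = 93.74 dB(A).

93.7 dB(A)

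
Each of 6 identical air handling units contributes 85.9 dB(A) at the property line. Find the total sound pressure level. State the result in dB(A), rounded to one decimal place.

L_total = L₁ + 10·log₁₀ N for N identical incoherent sources.
L_total = 85.9 + 10·log₁₀(6) = 85.9 + 7.782 = 93.68 dB(A).

93.7 dB(A)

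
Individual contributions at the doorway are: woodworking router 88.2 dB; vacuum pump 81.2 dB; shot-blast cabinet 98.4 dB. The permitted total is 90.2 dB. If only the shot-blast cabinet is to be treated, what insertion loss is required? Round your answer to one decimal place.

14.3 dB

Fixed contribution from the other sources: Σ 10^(L/10) = 10^(88.2/10) + 10^(81.2/10) = 7.925e+08 (88.99 dB).
The limit corresponds to 10^(90.2/10) = 1.047e+09; subtracting the fixed part leaves 2.546e+08 for the shot-blast cabinet, i.e. 84.06 dB.
So the shot-blast cabinet must be reduced from 98.4 to 84.06 dB: IL = 14.34 dB.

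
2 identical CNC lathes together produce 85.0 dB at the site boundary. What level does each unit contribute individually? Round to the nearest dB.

2 equal contributions raise the level by 10·log₁₀ 2 = 3.010 dB, so each unit alone gives 85.0 − 3.010.

82 dB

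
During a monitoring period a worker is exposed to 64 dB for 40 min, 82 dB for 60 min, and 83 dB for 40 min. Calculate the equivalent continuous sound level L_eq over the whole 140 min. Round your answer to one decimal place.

81.0 dB

The energy average is taken in the linear domain: L_eq = 10·log₁₀[(Σ tᵢ·10^(Lᵢ/10))/T], T = 140 min.
Σ tᵢ·10^(Lᵢ/10) = 40·10^(64/10) + 60·10^(82/10) + 40·10^(83/10) = 1.759e+10.
L_eq = 10·log₁₀(1.759e+10/140) = 80.99 dB.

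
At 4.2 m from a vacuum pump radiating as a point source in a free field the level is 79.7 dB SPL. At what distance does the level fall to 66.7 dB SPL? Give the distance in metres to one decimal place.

The 13.0 dB drop corresponds to a distance ratio of 10^(13.0/20) for a point source.
r₂ = 4.2·10^((79.7−66.7)/20) = 4.2·10^(13.0/20) = 18.76 m.

18.8 m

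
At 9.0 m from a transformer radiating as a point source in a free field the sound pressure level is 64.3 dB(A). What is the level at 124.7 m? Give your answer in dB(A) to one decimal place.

For a point source, L₂ = L₁ − 20·log₁₀(r₂/r₁).
L₂ = 64.3 − 20·log₁₀(124.7/9.0) = 64.3 − 22.832 = 41.47 dB(A).

41.5 dB(A)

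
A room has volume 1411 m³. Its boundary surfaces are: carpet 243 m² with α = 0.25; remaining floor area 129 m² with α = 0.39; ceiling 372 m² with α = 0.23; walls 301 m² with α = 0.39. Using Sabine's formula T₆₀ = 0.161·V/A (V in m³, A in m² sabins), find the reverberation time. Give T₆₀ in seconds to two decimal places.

Total absorption A = 243·0.25 + 129·0.39 + 372·0.23 + 301·0.39 = 314.01 m² sabins.
T₆₀ = 0.161 × 1411 / 314.01 = 0.723 s.

0.72 s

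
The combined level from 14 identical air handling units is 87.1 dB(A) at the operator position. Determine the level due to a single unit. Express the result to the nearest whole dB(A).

14 equal contributions raise the level by 10·log₁₀ 14 = 11.461 dB, so each unit alone gives 87.1 − 11.461.

76 dB(A)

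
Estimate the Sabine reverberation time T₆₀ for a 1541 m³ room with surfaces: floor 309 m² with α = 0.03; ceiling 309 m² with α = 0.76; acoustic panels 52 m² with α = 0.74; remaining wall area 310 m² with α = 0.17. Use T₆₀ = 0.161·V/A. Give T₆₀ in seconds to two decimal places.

0.74 s

A = Σ Sᵢαᵢ = 309·0.03 + 309·0.76 + 52·0.74 + 310·0.17 = 335.29 m².
T₆₀ = 0.161·V/A = 0.161·1541/335.29 = 0.740 s.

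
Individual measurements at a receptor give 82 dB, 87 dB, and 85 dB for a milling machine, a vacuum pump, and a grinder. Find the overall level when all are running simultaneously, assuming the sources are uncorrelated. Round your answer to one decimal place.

Incoherent sources combine by intensity addition: L_total = 10·log₁₀(Σ 10^(L_i/10)).
Σ 10^(L/10) = 10^(82/10) + 10^(87/10) + 10^(85/10) = 9.759e+08.
L_total = 10·log₁₀(9.759e+08) = 89.89 dB.

89.9 dB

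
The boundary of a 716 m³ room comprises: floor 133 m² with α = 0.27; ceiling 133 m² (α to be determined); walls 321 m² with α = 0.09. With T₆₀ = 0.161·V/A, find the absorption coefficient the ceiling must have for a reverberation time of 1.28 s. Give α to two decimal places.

A = 0.161·V/T₆₀ = 0.161·716/1.28 = 90.06 m² sabins.
Absorption from the other surfaces = 133·0.27 + 321·0.09 = 64.80 m², so the ceiling must supply 25.26 m² over 133 m².
α = 25.26/133 = 0.190.

0.19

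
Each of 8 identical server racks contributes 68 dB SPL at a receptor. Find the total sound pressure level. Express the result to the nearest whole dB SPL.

N identical incoherent sources raise the level by 10·log₁₀ N.
L_total = 68 + 10·log₁₀(8) = 68 + 9.031 = 77.03 dB SPL.

77 dB SPL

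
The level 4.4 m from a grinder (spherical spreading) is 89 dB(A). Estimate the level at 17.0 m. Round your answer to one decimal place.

77.3 dB(A)

Point-source attenuation: ΔL = 20·log₁₀(r₂/r₁) = 20·log₁₀(17.0/4.4) = 11.740 dB.
L₂ = 89 − 20·log₁₀(17.0/4.4) = 89 − 11.740 = 77.26 dB(A).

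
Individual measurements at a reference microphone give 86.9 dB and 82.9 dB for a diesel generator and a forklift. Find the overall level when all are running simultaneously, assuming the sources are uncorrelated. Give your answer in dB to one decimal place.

88.4 dB

For uncorrelated sources the intensities add, so convert each level to linear form, sum, and take 10·log₁₀ of the total.
Σ 10^(L/10) = 10^(86.9/10) + 10^(82.9/10) = 6.848e+08.
L_total = 10·log₁₀(6.848e+08) = 88.36 dB.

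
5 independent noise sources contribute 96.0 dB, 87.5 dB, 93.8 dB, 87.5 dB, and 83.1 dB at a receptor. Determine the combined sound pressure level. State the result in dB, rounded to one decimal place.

Incoherent sources combine by intensity addition: L_total = 10·log₁₀(Σ 10^(L_i/10)).
Σ 10^(L/10) = 10^(96.0/10) + 10^(87.5/10) + 10^(93.8/10) + 10^(87.5/10) + 10^(83.1/10) = 7.709e+09.
L_total = 10·log₁₀(7.709e+09) = 98.87 dB.

98.9 dB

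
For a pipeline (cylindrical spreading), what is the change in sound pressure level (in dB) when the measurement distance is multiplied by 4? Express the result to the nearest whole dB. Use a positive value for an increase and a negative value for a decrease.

-6 dB

Line-source spreading: ΔL = −10·log₁₀(r₂/r₁).
ΔL = −10·log₁₀(4) = -6.02 dB.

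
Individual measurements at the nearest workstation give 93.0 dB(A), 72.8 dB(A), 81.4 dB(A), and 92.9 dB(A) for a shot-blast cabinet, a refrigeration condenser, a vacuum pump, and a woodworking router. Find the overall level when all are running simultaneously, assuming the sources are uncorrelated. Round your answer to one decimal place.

96.1 dB(A)

Incoherent sources combine by intensity addition: L_total = 10·log₁₀(Σ 10^(L_i/10)).
Σ 10^(L/10) = 10^(93.0/10) + 10^(72.8/10) + 10^(81.4/10) + 10^(92.9/10) = 4.102e+09.
L_total = 10·log₁₀(4.102e+09) = 96.13 dB(A).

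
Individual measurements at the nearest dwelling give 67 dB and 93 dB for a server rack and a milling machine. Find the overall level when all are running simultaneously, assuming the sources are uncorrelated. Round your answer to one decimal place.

For uncorrelated sources the intensities add, so convert each level to linear form, sum, and take 10·log₁₀ of the total.
Σ 10^(L/10) = 10^(67/10) + 10^(93/10) = 2.000e+09.
L_total = 10·log₁₀(2.000e+09) = 93.01 dB.

93.0 dB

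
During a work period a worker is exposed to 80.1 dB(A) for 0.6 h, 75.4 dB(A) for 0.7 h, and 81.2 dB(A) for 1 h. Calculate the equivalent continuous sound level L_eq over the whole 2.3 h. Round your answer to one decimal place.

79.8 dB(A)

Weight each interval's intensity by its duration and average over T = 2.3 h:
Σ tᵢ·10^(Lᵢ/10) = 0.6·10^(80.1/10) + 0.7·10^(75.4/10) + 1·10^(81.2/10) = 2.175e+08.
L_eq = 10·log₁₀(2.175e+08/2.3) = 79.76 dB(A).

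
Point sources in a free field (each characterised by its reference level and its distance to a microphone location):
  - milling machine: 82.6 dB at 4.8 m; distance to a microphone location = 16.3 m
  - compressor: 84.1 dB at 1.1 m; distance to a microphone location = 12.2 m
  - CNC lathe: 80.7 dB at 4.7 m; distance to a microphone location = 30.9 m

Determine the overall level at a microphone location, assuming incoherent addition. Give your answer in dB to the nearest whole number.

First find each source's level at the receiver (point-source: −20·log₁₀(r/r_ref)), then combine on an intensity basis.
milling machine: 82.6 − 20·log₁₀(16.3/4.8) = 82.6 − 10.62 = 71.98 dB.
compressor: 84.1 − 20·log₁₀(12.2/1.1) = 84.1 − 20.90 = 63.20 dB.
CNC lathe: 80.7 − 20·log₁₀(30.9/4.7) = 80.7 − 16.36 = 64.34 dB.
Σ 10^(L/10) = 2.059e+07 → L_total = 10·log₁₀(2.059e+07) = 73.14 dB.

73 dB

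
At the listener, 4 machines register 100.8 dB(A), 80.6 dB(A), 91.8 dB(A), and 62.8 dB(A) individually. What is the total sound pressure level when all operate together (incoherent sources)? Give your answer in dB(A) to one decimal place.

Incoherent sources combine by intensity addition: L_total = 10·log₁₀(Σ 10^(L_i/10)).
Σ 10^(L/10) = 10^(100.8/10) + 10^(80.6/10) + 10^(91.8/10) + 10^(62.8/10) = 1.365e+10.
L_total = 10·log₁₀(1.365e+10) = 101.35 dB(A).

101.4 dB(A)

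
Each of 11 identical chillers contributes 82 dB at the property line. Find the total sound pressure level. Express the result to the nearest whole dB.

N identical incoherent sources raise the level by 10·log₁₀ N.
L_total = 82 + 10·log₁₀(11) = 82 + 10.414 = 92.41 dB.

92 dB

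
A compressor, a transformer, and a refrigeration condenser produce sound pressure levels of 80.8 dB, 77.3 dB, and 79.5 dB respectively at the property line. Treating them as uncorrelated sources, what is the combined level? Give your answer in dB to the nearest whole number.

84 dB

For uncorrelated sources the intensities add, so convert each level to linear form, sum, and take 10·log₁₀ of the total.
Σ 10^(L/10) = 10^(80.8/10) + 10^(77.3/10) + 10^(79.5/10) = 2.631e+08.
L_total = 10·log₁₀(2.631e+08) = 84.20 dB.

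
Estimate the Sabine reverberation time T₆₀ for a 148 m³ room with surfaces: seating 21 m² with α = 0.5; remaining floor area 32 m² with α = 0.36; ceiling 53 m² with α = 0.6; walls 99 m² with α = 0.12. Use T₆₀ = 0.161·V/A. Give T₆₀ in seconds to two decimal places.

Total absorption A = 21·0.5 + 32·0.36 + 53·0.6 + 99·0.12 = 65.70 m² sabins.
T₆₀ = 0.161 × 148 / 65.70 = 0.363 s.

0.36 s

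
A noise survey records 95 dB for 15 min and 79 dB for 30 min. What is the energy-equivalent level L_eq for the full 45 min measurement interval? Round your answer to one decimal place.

Weight each interval's intensity by its duration and average over T = 45 min:
Σ tᵢ·10^(Lᵢ/10) = 15·10^(95/10) + 30·10^(79/10) = 4.982e+10.
L_eq = 10·log₁₀(4.982e+10/45) = 90.44 dB.

90.4 dB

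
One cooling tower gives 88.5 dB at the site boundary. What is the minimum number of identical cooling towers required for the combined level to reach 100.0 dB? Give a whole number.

15

Need L₁ + 10·log₁₀ N ≥ 100.0, i.e. log₁₀ N ≥ 1.15.
N ≥ 10^(11.5/10) = 14.125, so N = 15.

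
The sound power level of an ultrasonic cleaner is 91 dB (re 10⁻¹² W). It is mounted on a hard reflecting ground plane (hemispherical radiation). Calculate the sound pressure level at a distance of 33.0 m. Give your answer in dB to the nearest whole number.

53 dB

Free-field hemispherical radiation: L_p = L_w − 10·log₁₀(2π·r²), r = 33.0 m.
2π·r² = 6842 m², 10·log₁₀ of that is 38.352 dB.
L_p = 91 − 38.352 = 52.65 dB.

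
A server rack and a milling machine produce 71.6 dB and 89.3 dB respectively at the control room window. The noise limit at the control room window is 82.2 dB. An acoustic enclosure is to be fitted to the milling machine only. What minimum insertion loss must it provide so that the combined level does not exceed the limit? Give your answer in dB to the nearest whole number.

The untreated sources together contribute 10^(71.6/10) = 1.445e+07, i.e. 71.60 dB.
The limit corresponds to 10^(82.2/10) = 1.660e+08; subtracting the fixed part leaves 1.515e+08 for the milling machine, i.e. 81.80 dB.
Required insertion loss = 89.3 − 81.80 = 7.50 dB.

7 dB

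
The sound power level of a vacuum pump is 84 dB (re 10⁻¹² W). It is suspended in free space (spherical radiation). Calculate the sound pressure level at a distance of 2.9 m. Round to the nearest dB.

Free-field spherical radiation: L_p = L_w − 10·log₁₀(4π·r²), r = 2.9 m.
4π·r² = 105.7 m², 10·log₁₀ of that is 20.240 dB.
L_p = 84 − 20.240 = 63.76 dB.

64 dB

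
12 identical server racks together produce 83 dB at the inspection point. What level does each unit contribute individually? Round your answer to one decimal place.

72.2 dB

For N identical incoherent sources L_total = L₁ + 10·log₁₀ N, so L₁ = 83 − 10·log₁₀(12) = 83 − 10.792.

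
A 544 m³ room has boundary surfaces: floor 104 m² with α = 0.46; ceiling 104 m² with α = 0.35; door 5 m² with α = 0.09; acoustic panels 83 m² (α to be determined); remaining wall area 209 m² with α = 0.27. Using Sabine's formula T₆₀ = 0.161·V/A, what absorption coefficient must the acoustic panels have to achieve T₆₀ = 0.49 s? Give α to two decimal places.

A = 0.161·V/T₆₀ = 0.161·544/0.49 = 178.74 m² sabins.
Absorption from the other surfaces = 104·0.46 + 104·0.35 + 5·0.09 + 209·0.27 = 141.12 m², so the acoustic panels must supply 37.62 m² over 83 m².
α = 37.62/83 = 0.453.

0.45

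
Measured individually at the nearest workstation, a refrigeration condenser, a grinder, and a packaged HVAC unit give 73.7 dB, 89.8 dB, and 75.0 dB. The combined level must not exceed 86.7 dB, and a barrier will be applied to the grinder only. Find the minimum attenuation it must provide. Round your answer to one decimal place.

Fixed contribution from the other sources: Σ 10^(L/10) = 10^(73.7/10) + 10^(75.0/10) = 5.507e+07 (77.41 dB).
The limit corresponds to 10^(86.7/10) = 4.677e+08; subtracting the fixed part leaves 4.127e+08 for the grinder, i.e. 86.16 dB.
So the grinder must be reduced from 89.8 to 86.16 dB: IL = 3.64 dB.

3.6 dB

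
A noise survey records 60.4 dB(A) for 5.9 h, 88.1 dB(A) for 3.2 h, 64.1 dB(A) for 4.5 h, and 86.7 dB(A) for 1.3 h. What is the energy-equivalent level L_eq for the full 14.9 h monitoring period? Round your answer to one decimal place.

L_eq = 10·log₁₀[(1/T)·Σ tᵢ·10^(Lᵢ/10)] with T = 14.9 h.
Σ tᵢ·10^(Lᵢ/10) = 5.9·10^(60.4/10) + 3.2·10^(88.1/10) + 4.5·10^(64.1/10) + 1.3·10^(86.7/10) = 2.692e+09.
L_eq = 10·log₁₀(2.692e+09/14.9) = 82.57 dB(A).

82.6 dB(A)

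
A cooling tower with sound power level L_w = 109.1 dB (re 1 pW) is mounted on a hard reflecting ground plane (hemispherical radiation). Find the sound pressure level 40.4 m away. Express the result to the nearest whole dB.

L_p = L_w − 10·log₁₀(2π·r²) with r = 40.4 m.
2π·r² = 1.026e+04 m², 10·log₁₀ of that is 40.109 dB.
L_p = 109.1 − 40.109 = 68.99 dB.

69 dB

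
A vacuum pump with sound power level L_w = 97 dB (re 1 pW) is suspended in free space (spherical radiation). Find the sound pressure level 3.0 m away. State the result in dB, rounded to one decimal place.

L_p = L_w − 10·log₁₀(4π·r²) with r = 3.0 m.
4π·r² = 113.1 m², 10·log₁₀ of that is 20.535 dB.
L_p = 97 − 20.535 = 76.47 dB.

76.5 dB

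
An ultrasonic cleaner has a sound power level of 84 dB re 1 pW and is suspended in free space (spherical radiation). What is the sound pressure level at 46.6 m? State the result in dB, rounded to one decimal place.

39.6 dB

Free-field spherical radiation: L_p = L_w − 10·log₁₀(4π·r²), r = 46.6 m.
4π·r² = 2.729e+04 m², 10·log₁₀ of that is 44.360 dB.
L_p = 84 − 44.360 = 39.64 dB.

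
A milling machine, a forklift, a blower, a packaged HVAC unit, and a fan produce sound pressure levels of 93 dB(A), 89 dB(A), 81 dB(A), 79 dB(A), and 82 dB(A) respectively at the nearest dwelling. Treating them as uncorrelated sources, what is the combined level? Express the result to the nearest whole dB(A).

Incoherent sources combine by intensity addition: L_total = 10·log₁₀(Σ 10^(L_i/10)).
Σ 10^(L/10) = 10^(93/10) + 10^(89/10) + 10^(81/10) + 10^(79/10) + 10^(82/10) = 3.153e+09.
L_total = 10·log₁₀(3.153e+09) = 94.99 dB(A).

95 dB(A)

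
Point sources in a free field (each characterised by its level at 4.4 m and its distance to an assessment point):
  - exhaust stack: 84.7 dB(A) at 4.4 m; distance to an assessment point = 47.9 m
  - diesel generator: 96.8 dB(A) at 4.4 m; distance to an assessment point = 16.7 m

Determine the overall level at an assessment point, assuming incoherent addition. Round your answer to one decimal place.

85.2 dB(A)

Apply inverse-square spreading to bring every level to the receiver, then sum 10^(L/10).
exhaust stack: 84.7 − 20·log₁₀(47.9/4.4) = 84.7 − 20.74 = 63.96 dB(A).
diesel generator: 96.8 − 20·log₁₀(16.7/4.4) = 96.8 − 11.59 = 85.21 dB(A).
Σ 10^(L/10) = 3.347e+08 → L_total = 10·log₁₀(3.347e+08) = 85.25 dB(A).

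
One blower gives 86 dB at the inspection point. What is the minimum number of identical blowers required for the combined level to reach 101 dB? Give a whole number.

32

Need L₁ + 10·log₁₀ N ≥ 101, i.e. log₁₀ N ≥ 1.50.
N ≥ 10^(15.0/10) = 31.623, so N = 32.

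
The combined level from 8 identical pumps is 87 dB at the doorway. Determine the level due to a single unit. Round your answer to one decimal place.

78.0 dB

For N identical incoherent sources L_total = L₁ + 10·log₁₀ N, so L₁ = 87 − 10·log₁₀(8) = 87 − 9.031.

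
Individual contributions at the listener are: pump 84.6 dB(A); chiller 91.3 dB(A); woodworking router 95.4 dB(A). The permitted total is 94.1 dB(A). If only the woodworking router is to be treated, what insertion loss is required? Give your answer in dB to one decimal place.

5.7 dB

Everything except the woodworking router sums to 10^(84.6/10) + 10^(91.3/10) = 1.637e+09 in linear terms, 92.14 dB(A).
To meet 94.1 dB(A) overall, the treated woodworking router may contribute at most 10^(94.1/10) − 1.637e+09 = 9.330e+08, i.e. 89.70 dB(A).
Required insertion loss = 95.4 − 89.70 = 5.70 dB.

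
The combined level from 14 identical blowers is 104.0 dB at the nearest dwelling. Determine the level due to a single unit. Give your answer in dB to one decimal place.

92.5 dB

Dividing the total intensity by 14 lowers the level by 10·log₁₀ 14 = 11.461 dB: L₁ = 104.0 − 11.461.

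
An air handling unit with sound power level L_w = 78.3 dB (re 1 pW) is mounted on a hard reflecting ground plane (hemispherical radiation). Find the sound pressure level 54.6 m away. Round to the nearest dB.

36 dB

The power spreads over a hemisphere of area 2π·r², so L_p = L_w − 10·log₁₀(2π·r²).
2π·r² = 1.873e+04 m², 10·log₁₀ of that is 42.726 dB.
L_p = 78.3 − 42.726 = 35.57 dB.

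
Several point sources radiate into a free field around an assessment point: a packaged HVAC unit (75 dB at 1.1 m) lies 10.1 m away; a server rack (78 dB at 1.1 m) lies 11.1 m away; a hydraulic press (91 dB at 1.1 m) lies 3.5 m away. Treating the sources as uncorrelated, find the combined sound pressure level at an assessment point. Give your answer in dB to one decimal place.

81.0 dB

Apply inverse-square spreading to bring every level to the receiver, then sum 10^(L/10).
packaged HVAC unit: 75 − 20·log₁₀(10.1/1.1) = 75 − 19.26 = 55.74 dB.
server rack: 78 − 20·log₁₀(11.1/1.1) = 78 − 20.08 = 57.92 dB.
hydraulic press: 91 − 20·log₁₀(3.5/1.1) = 91 − 10.05 = 80.95 dB.
Σ 10^(L/10) = 1.253e+08 → L_total = 10·log₁₀(1.253e+08) = 80.98 dB.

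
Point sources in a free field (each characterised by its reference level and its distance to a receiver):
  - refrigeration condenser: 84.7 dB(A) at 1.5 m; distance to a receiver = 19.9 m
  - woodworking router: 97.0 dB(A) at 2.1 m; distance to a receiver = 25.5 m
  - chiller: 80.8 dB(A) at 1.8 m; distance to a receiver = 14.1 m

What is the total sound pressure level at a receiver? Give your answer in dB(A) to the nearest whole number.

First find each source's level at the receiver (point-source: −20·log₁₀(r/r_ref)), then combine on an intensity basis.
refrigeration condenser: 84.7 − 20·log₁₀(19.9/1.5) = 84.7 − 22.46 = 62.24 dB(A).
woodworking router: 97.0 − 20·log₁₀(25.5/2.1) = 97.0 − 21.69 = 75.31 dB(A).
chiller: 80.8 − 20·log₁₀(14.1/1.8) = 80.8 − 17.88 = 62.92 dB(A).
Σ 10^(L/10) = 3.763e+07 → L_total = 10·log₁₀(3.763e+07) = 75.75 dB(A).

76 dB(A)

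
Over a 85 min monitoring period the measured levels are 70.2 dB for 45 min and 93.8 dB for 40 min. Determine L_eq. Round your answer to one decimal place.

The energy average is taken in the linear domain: L_eq = 10·log₁₀[(Σ tᵢ·10^(Lᵢ/10))/T], T = 85 min.
Σ tᵢ·10^(Lᵢ/10) = 45·10^(70.2/10) + 40·10^(93.8/10) = 9.642e+10.
L_eq = 10·log₁₀(9.642e+10/85) = 90.55 dB.

90.5 dB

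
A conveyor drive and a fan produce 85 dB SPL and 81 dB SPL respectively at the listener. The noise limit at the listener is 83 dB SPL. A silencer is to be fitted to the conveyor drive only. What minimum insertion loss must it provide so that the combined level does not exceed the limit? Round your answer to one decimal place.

Everything except the conveyor drive sums to 10^(81/10) = 1.259e+08 in linear terms, 81.00 dB SPL.
The limit corresponds to 10^(83/10) = 1.995e+08; subtracting the fixed part leaves 7.363e+07 for the conveyor drive, i.e. 78.67 dB SPL.
Required insertion loss = 85 − 78.67 = 6.33 dB.

6.3 dB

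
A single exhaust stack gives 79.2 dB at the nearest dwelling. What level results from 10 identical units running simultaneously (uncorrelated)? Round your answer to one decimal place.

With 10 equal, uncorrelated contributions the intensity is 10× that of one unit, giving a rise of 10·log₁₀ 10.
L_total = 79.2 + 10·log₁₀(10) = 79.2 + 10.000 = 89.20 dB.

89.2 dB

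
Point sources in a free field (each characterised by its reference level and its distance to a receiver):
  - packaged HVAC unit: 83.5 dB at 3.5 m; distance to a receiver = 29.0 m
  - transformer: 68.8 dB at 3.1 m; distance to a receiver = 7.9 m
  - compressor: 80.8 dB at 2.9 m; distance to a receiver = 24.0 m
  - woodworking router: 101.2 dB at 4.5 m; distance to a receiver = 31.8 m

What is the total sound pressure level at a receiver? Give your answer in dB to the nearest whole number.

84 dB

First find each source's level at the receiver (point-source: −20·log₁₀(r/r_ref)), then combine on an intensity basis.
packaged HVAC unit: 83.5 − 20·log₁₀(29.0/3.5) = 83.5 − 18.37 = 65.13 dB.
transformer: 68.8 − 20·log₁₀(7.9/3.1) = 68.8 − 8.13 = 60.67 dB.
compressor: 80.8 − 20·log₁₀(24.0/2.9) = 80.8 − 18.36 = 62.44 dB.
woodworking router: 101.2 − 20·log₁₀(31.8/4.5) = 101.2 − 16.98 = 84.22 dB.
Σ 10^(L/10) = 2.702e+08 → L_total = 10·log₁₀(2.702e+08) = 84.32 dB.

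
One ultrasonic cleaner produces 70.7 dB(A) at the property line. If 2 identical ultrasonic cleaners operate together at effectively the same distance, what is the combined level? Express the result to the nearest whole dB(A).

N identical incoherent sources raise the level by 10·log₁₀ N.
L_total = 70.7 + 10·log₁₀(2) = 70.7 + 3.010 = 73.71 dB(A).

74 dB(A)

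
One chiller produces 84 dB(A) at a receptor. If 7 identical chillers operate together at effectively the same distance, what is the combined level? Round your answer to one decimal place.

N identical incoherent sources raise the level by 10·log₁₀ N.
L_total = 84 + 10·log₁₀(7) = 84 + 8.451 = 92.45 dB(A).

92.5 dB(A)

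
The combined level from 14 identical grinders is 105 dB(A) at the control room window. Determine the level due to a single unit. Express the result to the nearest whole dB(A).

94 dB(A)

For N identical incoherent sources L_total = L₁ + 10·log₁₀ N, so L₁ = 105 − 10·log₁₀(14) = 105 − 11.461.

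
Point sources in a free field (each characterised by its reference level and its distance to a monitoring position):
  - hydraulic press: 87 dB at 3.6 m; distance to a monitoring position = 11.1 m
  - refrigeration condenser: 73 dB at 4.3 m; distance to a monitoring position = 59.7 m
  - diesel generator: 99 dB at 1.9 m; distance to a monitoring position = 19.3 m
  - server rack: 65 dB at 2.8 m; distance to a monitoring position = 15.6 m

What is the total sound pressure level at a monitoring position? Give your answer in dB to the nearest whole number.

First find each source's level at the receiver (point-source: −20·log₁₀(r/r_ref)), then combine on an intensity basis.
hydraulic press: 87 − 20·log₁₀(11.1/3.6) = 87 − 9.78 = 77.22 dB.
refrigeration condenser: 73 − 20·log₁₀(59.7/4.3) = 73 − 22.85 = 50.15 dB.
diesel generator: 99 − 20·log₁₀(19.3/1.9) = 99 − 20.14 = 78.86 dB.
server rack: 65 − 20·log₁₀(15.6/2.8) = 65 − 14.92 = 50.08 dB.
Σ 10^(L/10) = 1.299e+08 → L_total = 10·log₁₀(1.299e+08) = 81.14 dB.

81 dB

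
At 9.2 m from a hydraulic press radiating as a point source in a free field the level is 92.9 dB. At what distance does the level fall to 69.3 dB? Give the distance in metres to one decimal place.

For a point source L₁ − L₂ = 20·log₁₀(r₂/r₁), so r₂ = r₁·10^((L₁−L₂)/20).
r₂ = 9.2·10^((92.9−69.3)/20) = 9.2·10^(23.6/20) = 139.25 m.

139.2 m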